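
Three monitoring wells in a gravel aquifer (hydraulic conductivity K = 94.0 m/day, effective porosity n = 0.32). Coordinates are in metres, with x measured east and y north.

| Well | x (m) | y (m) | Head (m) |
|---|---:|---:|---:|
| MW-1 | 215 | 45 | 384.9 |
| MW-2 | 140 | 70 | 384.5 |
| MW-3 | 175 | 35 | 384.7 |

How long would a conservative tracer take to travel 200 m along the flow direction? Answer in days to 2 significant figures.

Differences from MW-1: to MW-2 (Δx, Δy, Δh) = (-75, 25, -0.4); to MW-3 = (-40, -10, -0.2).
Determinant of the coordinate differences = (-75)·(-10) − (-40)·25 = 1750.
∂h/∂x = [(-0.4)·(-10) − (-0.2)·25] / 1750 = +0.005143
∂h/∂y = [(-75)·(-0.2) − (-40)·(-0.4)] / 1750 = -0.0005714
|∇h| = √(0.005143² + -0.0005714²) = 0.005175
Seepage velocity v = K·i/n = 94.0 × 0.005175 / 0.32 = 1.52 m/day.
t = 200 / 1.52 = 131.6 days.

130 days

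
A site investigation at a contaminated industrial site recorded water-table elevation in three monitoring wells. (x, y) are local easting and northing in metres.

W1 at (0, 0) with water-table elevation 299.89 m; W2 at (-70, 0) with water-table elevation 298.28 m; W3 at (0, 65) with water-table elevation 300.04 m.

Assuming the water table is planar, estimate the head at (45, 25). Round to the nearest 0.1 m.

∂h/∂x = (298.28 − 299.89) / (-70 − 0) = +0.02300
∂h/∂y = (300.04 − 299.89) / (65 − 0) = +0.002308
h(45, 25) = 299.89 + (+0.02300)·(45) + (+0.002308)·(25) = 299.89 +1.035 +0.058 = 300.983 m.

301.0 m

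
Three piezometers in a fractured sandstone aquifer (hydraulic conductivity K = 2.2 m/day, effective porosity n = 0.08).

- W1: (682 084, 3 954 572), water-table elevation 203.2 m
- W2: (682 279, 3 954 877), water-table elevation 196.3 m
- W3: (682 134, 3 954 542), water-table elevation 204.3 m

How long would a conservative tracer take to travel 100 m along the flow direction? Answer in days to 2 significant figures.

130 days

Differences from W1: to W2 (Δx, Δy, Δh) = (195, 305, -6.9); to W3 = (50, -30, +1.1).
Determinant of the coordinate differences = 195·(-30) − 50·305 = -21100.
∂h/∂x = [(-6.9)·(-30) − (+1.1)·305] / -21100 = +0.006090
∂h/∂y = [195·(+1.1) − 50·(-6.9)] / -21100 = -0.02652
|∇h| = √(0.006090² + -0.02652²) = 0.02721
Seepage velocity v = K·i/n = 2.2 × 0.02721 / 0.08 = 0.7483 m/day.
t = 100 / 0.7483 = 133.6 days.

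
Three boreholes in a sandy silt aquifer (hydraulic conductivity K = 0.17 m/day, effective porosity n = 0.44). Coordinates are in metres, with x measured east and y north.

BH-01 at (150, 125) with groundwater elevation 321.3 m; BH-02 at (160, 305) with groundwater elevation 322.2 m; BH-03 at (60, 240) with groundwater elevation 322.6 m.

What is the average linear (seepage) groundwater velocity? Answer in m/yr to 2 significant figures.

With h = a·x + b·y + c and BH-01 as origin, the differences give:
  10·a + 180·b = +0.9
  (-90)·a + 115·b = +1.3
Eliminate b (×115 and ×180, subtract): 17350·a = -130.50 → a = ∂h/∂x = -0.007522
Back-substitute: b = ∂h/∂y = +0.005418.
|∇h| = √(-0.007522² + 0.005418²) = 0.00927
Seepage velocity v = K·i/n = 0.17 × 0.00927 / 0.44 = 0.003582 m/day = 1.308 m/yr.

1.3 m/yr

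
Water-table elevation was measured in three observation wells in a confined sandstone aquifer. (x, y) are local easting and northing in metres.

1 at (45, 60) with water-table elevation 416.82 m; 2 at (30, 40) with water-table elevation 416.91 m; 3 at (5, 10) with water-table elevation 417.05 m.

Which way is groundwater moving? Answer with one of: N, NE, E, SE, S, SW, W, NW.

NE

With h = a·x + b·y + c and 1 as origin, the differences give:
  (-15)·a + (-20)·b = +0.09
  (-40)·a + (-50)·b = +0.23
Eliminate b (×(-50) and ×(-20), subtract): -50·a = 0.100 → a = ∂h/∂x = -0.002000
Back-substitute: b = ∂h/∂y = -0.003000.
Flow = −∇h = (+0.002000 east, +0.003000 north), which points northeast.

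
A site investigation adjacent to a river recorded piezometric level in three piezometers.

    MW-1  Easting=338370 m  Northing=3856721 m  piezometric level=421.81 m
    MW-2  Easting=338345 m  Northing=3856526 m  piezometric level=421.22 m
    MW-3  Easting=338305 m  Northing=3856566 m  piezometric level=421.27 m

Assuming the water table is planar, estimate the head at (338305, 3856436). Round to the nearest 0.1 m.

With h = a·x + b·y + c and MW-1 as origin, the differences give:
  (-25)·a + (-195)·b = -0.59
  (-65)·a + (-155)·b = -0.54
Eliminate b (×(-155) and ×(-195), subtract): -8800·a = -13.850 → a = ∂h/∂x = +0.001574
Back-substitute: b = ∂h/∂y = +0.002824.
h(338305, 3856436) = 421.81 + (+0.001574)·(-65) + (+0.002824)·(-285) = 421.81 -0.102 -0.805 = 420.903 m.

420.9 m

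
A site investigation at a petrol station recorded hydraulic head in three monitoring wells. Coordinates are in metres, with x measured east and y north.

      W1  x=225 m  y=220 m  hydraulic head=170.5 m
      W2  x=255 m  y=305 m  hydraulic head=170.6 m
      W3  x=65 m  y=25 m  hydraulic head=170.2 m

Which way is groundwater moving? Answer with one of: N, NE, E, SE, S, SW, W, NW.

With h = a·x + b·y + c and W1 as origin, the differences give:
  30·a + 85·b = +0.1
  (-160)·a + (-195)·b = -0.3
Eliminate b (×(-195) and ×85, subtract): 7750·a = 6.00 → a = ∂h/∂x = +0.0007742
Back-substitute: b = ∂h/∂y = +0.0009032.
Flow = −∇h = (-0.0007742 east, -0.0009032 north), which points southwest.

SW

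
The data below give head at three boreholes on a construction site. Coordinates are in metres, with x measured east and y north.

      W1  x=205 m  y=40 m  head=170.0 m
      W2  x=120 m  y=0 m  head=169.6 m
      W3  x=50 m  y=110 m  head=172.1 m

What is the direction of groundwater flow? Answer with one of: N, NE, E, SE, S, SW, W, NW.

S

Differences from W1: to W2 (Δx, Δy, Δh) = (-85, -40, -0.4); to W3 = (-155, 70, +2.1).
Determinant of the coordinate differences = (-85)·70 − (-155)·(-40) = -12150.
∂h/∂x = [(-0.4)·70 − (+2.1)·(-40)] / -12150 = -0.004609
∂h/∂y = [(-85)·(+2.1) − (-155)·(-0.4)] / -12150 = +0.01979
Flow = −∇h = (+0.004609 east, -0.01979 north), which points south.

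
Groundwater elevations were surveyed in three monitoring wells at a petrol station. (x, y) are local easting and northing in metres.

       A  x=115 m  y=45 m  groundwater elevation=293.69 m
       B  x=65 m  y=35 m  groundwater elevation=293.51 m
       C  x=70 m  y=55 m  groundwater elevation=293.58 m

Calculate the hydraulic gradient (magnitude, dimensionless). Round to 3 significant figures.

Differences from A: to B (Δx, Δy, Δh) = (-50, -10, -0.18); to C = (-45, 10, -0.11).
Determinant of the coordinate differences = (-50)·10 − (-45)·(-10) = -950.
∂h/∂x = [(-0.18)·10 − (-0.11)·(-10)] / -950 = +0.003053
∂h/∂y = [(-50)·(-0.11) − (-45)·(-0.18)] / -950 = +0.002737
|∇h| = √(0.003053² + 0.002737²) = 0.0041

0.00410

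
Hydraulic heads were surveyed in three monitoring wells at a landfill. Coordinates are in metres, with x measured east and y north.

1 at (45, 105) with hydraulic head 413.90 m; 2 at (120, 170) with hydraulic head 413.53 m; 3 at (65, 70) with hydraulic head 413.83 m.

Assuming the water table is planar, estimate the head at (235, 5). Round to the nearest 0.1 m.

413.1 m

Differences from 1: to 2 (Δx, Δy, Δh) = (75, 65, -0.37); to 3 = (20, -35, -0.07).
Determinant of the coordinate differences = 75·(-35) − 20·65 = -3925.
∂h/∂x = [(-0.37)·(-35) − (-0.07)·65] / -3925 = -0.004459
∂h/∂y = [75·(-0.07) − 20·(-0.37)] / -3925 = -0.0005478
h(235, 5) = 413.90 + (-0.004459)·(190) + (-0.0005478)·(-100) = 413.90 -0.847 +0.055 = 413.108 m.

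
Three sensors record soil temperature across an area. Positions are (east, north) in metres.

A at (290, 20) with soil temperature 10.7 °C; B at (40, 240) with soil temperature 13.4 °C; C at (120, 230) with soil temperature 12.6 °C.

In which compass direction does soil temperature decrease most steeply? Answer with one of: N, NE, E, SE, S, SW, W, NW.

E

Differences from A: to B (Δx, Δy, Δh) = (-250, 220, +2.7); to C = (-170, 210, +1.9).
Determinant of the coordinate differences = (-250)·210 − (-170)·220 = -15100.
∂T/∂x = [(+2.7)·210 − (+1.9)·220] / -15100 = -0.009868
∂T/∂y = [(-250)·(+1.9) − (-170)·(+2.7)] / -15100 = +0.001060
Steepest decrease is along −∇f = (+0.009868 E, -0.001060 N) → east.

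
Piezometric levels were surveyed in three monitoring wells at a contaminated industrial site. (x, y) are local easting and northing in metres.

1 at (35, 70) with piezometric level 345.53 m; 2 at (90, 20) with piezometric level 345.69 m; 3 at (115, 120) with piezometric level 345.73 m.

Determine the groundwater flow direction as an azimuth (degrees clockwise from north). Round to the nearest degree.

276°

Differences from 1: to 2 (Δx, Δy, Δh) = (55, -50, +0.16); to 3 = (80, 50, +0.20).
Solve a·Δx + b·Δy = Δh: det = 55·50 − 80·(-50) = 6750.
∂h/∂x = [(+0.16)·50 − (+0.20)·(-50)] / 6750 = +0.002667
∂h/∂y = [55·(+0.20) − 80·(+0.16)] / 6750 = -0.0002667
Flow direction (−∇h) has components (-0.002667 E, +0.0002667 N).
Azimuth = atan2(E, N) = atan2(-0.002667, +0.0002667) = 275.7° ≈ 276°.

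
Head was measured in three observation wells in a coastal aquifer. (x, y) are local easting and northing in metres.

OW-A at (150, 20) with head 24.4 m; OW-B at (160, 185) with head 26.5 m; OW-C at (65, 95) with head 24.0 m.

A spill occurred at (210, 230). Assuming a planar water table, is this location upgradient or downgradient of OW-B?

With h = a·x + b·y + c and OW-A as origin, the differences give:
  10·a + 165·b = +2.1
  (-85)·a + 75·b = -0.4
Eliminate b (×75 and ×165, subtract): 14775·a = 223.50 → a = ∂h/∂x = +0.01513
Back-substitute: b = ∂h/∂y = +0.01181.
Head at (210, 230) = 24.4 + (+0.01513)·(60) + (+0.01181)·(210) = 27.79 m.
That is higher than the 26.5 m at OW-B, so the point is upgradient.

upgradient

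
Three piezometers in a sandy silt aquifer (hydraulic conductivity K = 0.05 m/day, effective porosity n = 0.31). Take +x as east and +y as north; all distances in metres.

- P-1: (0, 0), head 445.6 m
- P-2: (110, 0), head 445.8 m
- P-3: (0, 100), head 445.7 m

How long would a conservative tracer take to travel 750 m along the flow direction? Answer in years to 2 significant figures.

6100 years

∂h/∂x = (445.8 − 445.6) / (110 − 0) = +0.001818
∂h/∂y = (445.7 − 445.6) / (100 − 0) = +0.0010000
|∇h| = √(0.001818² + 0.0010000²) = 0.002075
Seepage velocity v = K·i/n = 0.05 × 0.002075 / 0.31 = 0.0003347 m/day.
t = 750 / 0.0003347 = 2.241e+06 days = 6.14e+03 years.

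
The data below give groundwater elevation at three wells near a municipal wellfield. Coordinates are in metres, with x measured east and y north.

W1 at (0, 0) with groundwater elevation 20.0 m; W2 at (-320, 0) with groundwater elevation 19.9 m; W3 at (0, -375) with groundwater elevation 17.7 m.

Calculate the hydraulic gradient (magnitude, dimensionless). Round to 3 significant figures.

∂h/∂x = (19.9 − 20.0) / (-320 − 0) = +0.0003125
∂h/∂y = (17.7 − 20.0) / (-375 − 0) = +0.006133
|∇h| = √(0.0003125² + 0.006133²) = 0.006141

0.00614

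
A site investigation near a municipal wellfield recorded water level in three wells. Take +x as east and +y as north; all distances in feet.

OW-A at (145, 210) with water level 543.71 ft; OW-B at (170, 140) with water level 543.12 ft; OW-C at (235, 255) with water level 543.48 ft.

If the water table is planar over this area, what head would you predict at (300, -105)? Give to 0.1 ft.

540.8 ft

Taking OW-A as reference: OW-B−OW-A = (25, -70, -0.59); OW-C−OW-A = (90, 45, -0.23).
Solve a·Δx + b·Δy = Δh: det = 25·45 − 90·(-70) = 7425.
∂h/∂x = [(-0.59)·45 − (-0.23)·(-70)] / 7425 = -0.005744
∂h/∂y = [25·(-0.23) − 90·(-0.59)] / 7425 = +0.006377
h(300, -105) = 543.71 + (-0.005744)·(155) + (+0.006377)·(-315) = 543.71 -0.890 -2.009 = 540.811 ft.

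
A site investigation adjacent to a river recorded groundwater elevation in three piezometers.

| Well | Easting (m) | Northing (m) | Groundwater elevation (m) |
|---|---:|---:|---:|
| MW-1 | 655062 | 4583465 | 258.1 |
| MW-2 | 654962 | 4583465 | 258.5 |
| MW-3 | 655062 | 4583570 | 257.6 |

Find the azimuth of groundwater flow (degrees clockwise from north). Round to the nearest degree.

040°

∂h/∂x = (258.5 − 258.1) / (654962 − 655062) = -0.004000
∂h/∂y = (257.6 − 258.1) / (4583570 − 4583465) = -0.004762
Flow direction (−∇h) has components (+0.004000 E, +0.004762 N).
Azimuth = atan2(E, N) = atan2(+0.004000, +0.004762) = 40.0° ≈ 040°.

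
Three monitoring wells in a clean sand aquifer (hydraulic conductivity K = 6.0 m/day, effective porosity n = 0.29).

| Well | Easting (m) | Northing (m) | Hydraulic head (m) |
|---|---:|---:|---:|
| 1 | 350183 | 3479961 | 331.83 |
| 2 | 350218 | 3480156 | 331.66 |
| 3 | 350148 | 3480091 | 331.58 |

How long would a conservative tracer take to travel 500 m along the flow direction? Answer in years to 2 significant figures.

25 years

Differences from 1: to 2 (Δx, Δy, Δh) = (35, 195, -0.17); to 3 = (-35, 130, -0.25).
Determinant of the coordinate differences = 35·130 − (-35)·195 = 11375.
∂h/∂x = [(-0.17)·130 − (-0.25)·195] / 11375 = +0.002343
∂h/∂y = [35·(-0.25) − (-35)·(-0.17)] / 11375 = -0.001292
|∇h| = √(0.002343² + -0.001292²) = 0.002676
Seepage velocity v = K·i/n = 6.0 × 0.002676 / 0.29 = 0.05537 m/day.
t = 500 / 0.05537 = 9030 days = 24.7 years.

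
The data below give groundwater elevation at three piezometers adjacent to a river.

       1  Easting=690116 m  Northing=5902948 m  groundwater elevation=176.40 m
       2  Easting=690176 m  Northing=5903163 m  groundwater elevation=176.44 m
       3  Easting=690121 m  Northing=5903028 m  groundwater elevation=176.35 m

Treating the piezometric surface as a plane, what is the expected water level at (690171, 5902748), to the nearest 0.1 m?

176.8 m

With h = a·x + b·y + c and 1 as origin, the differences give:
  60·a + 215·b = +0.04
  5·a + 80·b = -0.05
Eliminate b (×80 and ×215, subtract): 3725·a = 13.950 → a = ∂h/∂x = +0.003745
Back-substitute: b = ∂h/∂y = -0.0008591.
h(690171, 5902748) = 176.40 + (+0.003745)·(55) + (-0.0008591)·(-200) = 176.40 +0.206 +0.172 = 176.778 m.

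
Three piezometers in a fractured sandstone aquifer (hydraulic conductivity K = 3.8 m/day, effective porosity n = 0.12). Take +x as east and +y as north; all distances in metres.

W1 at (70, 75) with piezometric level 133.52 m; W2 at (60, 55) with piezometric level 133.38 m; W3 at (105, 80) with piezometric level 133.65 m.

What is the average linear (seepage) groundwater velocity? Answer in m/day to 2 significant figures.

Differences from W1: to W2 (Δx, Δy, Δh) = (-10, -20, -0.14); to W3 = (35, 5, +0.13).
Solve a·Δx + b·Δy = Δh: det = (-10)·5 − 35·(-20) = 650.
∂h/∂x = [(-0.14)·5 − (+0.13)·(-20)] / 650 = +0.002923
∂h/∂y = [(-10)·(+0.13) − 35·(-0.14)] / 650 = +0.005538
|∇h| = √(0.002923² + 0.005538²) = 0.006262
Seepage velocity v = K·i/n = 3.8 × 0.006262 / 0.12 = 0.1983 m/day.

0.20 m/day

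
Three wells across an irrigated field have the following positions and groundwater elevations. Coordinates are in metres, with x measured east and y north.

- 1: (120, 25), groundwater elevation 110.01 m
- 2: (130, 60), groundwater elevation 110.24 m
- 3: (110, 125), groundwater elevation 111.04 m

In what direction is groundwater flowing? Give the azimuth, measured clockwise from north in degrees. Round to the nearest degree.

134°

Taking 1 as reference: 2−1 = (10, 35, +0.23); 3−1 = (-10, 100, +1.03).
Solve a·Δx + b·Δy = Δh: det = 10·100 − (-10)·35 = 1350.
∂h/∂x = [(+0.23)·100 − (+1.03)·35] / 1350 = -0.009667
∂h/∂y = [10·(+1.03) − (-10)·(+0.23)] / 1350 = +0.009333
Flow direction (−∇h) has components (+0.009667 E, -0.009333 N).
Azimuth = atan2(E, N) = atan2(+0.009667, -0.009333) = 134.0° ≈ 134°.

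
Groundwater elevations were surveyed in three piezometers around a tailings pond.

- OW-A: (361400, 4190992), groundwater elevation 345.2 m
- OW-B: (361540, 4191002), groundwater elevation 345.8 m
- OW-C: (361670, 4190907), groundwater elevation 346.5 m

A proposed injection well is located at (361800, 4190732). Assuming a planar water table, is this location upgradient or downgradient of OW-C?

Differences from OW-A: to OW-B (Δx, Δy, Δh) = (140, 10, +0.6); to OW-C = (270, -85, +1.3).
Solve a·Δx + b·Δy = Δh: det = 140·(-85) − 270·10 = -14600.
∂h/∂x = [(+0.6)·(-85) − (+1.3)·10] / -14600 = +0.004384
∂h/∂y = [140·(+1.3) − 270·(+0.6)] / -14600 = -0.001370
Head at (361800, 4190732) = 345.2 + (+0.004384)·(400) + (-0.001370)·(-260) = 347.31 m.
That is higher than the 346.5 m at OW-C, so the point is upgradient.

upgradient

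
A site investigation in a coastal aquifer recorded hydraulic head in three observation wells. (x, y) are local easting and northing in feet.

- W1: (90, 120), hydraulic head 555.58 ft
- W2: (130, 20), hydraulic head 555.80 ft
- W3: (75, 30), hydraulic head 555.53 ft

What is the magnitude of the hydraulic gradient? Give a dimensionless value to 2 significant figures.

0.0049

Three-point gradient (reference W1): Δ to W2 = (40, -100, +0.22), Δ to W3 = (-15, -90, -0.05).
∂h/∂x = +0.004863, ∂h/∂y = -0.0002549 (det = -5100).
|∇h| = √(0.004863² + -0.0002549²) = 0.00487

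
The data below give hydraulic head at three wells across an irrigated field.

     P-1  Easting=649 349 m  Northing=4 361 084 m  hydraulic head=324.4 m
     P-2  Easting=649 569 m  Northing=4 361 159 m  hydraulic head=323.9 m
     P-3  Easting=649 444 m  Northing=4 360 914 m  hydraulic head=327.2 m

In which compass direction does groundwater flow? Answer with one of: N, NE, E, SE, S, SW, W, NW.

N

Differences from P-1: to P-2 (Δx, Δy, Δh) = (220, 75, -0.5); to P-3 = (95, -170, +2.8).
Determinant of the coordinate differences = 220·(-170) − 95·75 = -44525.
∂h/∂x = [(-0.5)·(-170) − (+2.8)·75] / -44525 = +0.002807
∂h/∂y = [220·(+2.8) − 95·(-0.5)] / -44525 = -0.01490
Flow = −∇h = (-0.002807 east, +0.01490 north), which points north.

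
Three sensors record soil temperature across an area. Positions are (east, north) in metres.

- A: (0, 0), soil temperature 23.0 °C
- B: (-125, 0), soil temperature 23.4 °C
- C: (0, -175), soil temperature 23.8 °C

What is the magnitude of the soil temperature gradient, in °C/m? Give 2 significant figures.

0.0056 °C/m

∂T/∂x = (23.4 − 23.0) / (-125 − 0) = -0.003200
∂T/∂y = (23.8 − 23.0) / (-175 − 0) = -0.004571
|∇f| = √(-0.003200² + -0.004571²) = 0.00558 °C/m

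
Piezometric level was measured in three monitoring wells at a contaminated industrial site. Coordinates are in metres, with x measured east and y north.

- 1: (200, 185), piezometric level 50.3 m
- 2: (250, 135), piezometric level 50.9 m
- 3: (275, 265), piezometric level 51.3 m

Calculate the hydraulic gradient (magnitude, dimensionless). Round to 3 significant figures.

With h = a·x + b·y + c and 1 as origin, the differences give:
  50·a + (-50)·b = +0.6
  75·a + 80·b = +1.0
Eliminate b (×80 and ×(-50), subtract): 7750·a = 98.00 → a = ∂h/∂x = +0.01265
Back-substitute: b = ∂h/∂y = +0.0006452.
|∇h| = √(0.01265² + 0.0006452²) = 0.01267

0.0127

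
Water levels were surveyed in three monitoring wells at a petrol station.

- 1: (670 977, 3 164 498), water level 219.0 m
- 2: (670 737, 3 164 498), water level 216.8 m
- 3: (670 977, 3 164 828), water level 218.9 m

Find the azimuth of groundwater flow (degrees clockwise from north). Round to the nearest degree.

∂h/∂x = (216.8 − 219.0) / (670737 − 670977) = +0.009167
∂h/∂y = (218.9 − 219.0) / (3164828 − 3164498) = -0.0003030
Flow direction (−∇h) has components (-0.009167 E, +0.0003030 N).
Azimuth = atan2(E, N) = atan2(-0.009167, +0.0003030) = 271.9° ≈ 272°.

272°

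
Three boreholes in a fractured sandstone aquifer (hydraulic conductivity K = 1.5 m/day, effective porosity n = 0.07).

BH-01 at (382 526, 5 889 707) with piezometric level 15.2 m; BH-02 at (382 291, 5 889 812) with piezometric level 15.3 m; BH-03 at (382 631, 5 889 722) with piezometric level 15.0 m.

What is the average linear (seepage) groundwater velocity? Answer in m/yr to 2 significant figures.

Taking BH-01 as reference: BH-02−BH-01 = (-235, 105, +0.1); BH-03−BH-01 = (105, 15, -0.2).
Determinant of the coordinate differences = (-235)·15 − 105·105 = -14550.
∂h/∂x = [(+0.1)·15 − (-0.2)·105] / -14550 = -0.001546
∂h/∂y = [(-235)·(-0.2) − 105·(+0.1)] / -14550 = -0.002509
|∇h| = √(-0.001546² + -0.002509²) = 0.002947
Seepage velocity v = K·i/n = 1.5 × 0.002947 / 0.07 = 0.06315 m/day = 23.07 m/yr.

23 m/yr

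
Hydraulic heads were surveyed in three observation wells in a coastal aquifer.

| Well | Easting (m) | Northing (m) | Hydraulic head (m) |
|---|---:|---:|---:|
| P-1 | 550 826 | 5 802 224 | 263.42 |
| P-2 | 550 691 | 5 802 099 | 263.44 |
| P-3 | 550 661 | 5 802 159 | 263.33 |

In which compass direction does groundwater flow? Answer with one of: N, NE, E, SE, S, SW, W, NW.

Taking P-1 as reference: P-2−P-1 = (-135, -125, +0.02); P-3−P-1 = (-165, -65, -0.09).
Solve a·Δx + b·Δy = Δh: det = (-135)·(-65) − (-165)·(-125) = -11850.
∂h/∂x = [(+0.02)·(-65) − (-0.09)·(-125)] / -11850 = +0.001059
∂h/∂y = [(-135)·(-0.09) − (-165)·(+0.02)] / -11850 = -0.001304
Flow = −∇h = (-0.001059 east, +0.001304 north), which points northwest.

NW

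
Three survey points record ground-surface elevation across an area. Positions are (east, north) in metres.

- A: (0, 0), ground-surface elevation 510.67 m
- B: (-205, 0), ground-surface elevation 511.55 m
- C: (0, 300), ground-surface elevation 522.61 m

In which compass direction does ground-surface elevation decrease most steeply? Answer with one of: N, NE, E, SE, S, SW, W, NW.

∂z/∂x = (511.55 − 510.67) / (-205 − 0) = -0.004293
∂z/∂y = (522.61 − 510.67) / (300 − 0) = +0.03980
Steepest decrease is along −∇f = (+0.004293 E, -0.03980 N) → south.

S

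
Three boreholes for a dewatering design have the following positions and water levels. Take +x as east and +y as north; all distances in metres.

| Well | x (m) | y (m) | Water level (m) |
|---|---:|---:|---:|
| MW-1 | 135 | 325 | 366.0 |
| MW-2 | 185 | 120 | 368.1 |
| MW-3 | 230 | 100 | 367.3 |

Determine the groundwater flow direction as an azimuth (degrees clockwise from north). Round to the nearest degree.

Taking MW-1 as reference: MW-2−MW-1 = (50, -205, +2.1); MW-3−MW-1 = (95, -225, +1.3).
Solve a·Δx + b·Δy = Δh: det = 50·(-225) − 95·(-205) = 8225.
∂h/∂x = [(+2.1)·(-225) − (+1.3)·(-205)] / 8225 = -0.02505
∂h/∂y = [50·(+1.3) − 95·(+2.1)] / 8225 = -0.01635
Flow direction (−∇h) has components (+0.02505 E, +0.01635 N).
Azimuth = atan2(E, N) = atan2(+0.02505, +0.01635) = 56.9° ≈ 057°.

057°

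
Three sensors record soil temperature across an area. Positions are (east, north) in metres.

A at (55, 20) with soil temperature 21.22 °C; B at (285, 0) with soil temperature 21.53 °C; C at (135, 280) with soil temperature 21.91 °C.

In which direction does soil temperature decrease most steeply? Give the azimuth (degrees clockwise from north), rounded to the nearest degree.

With T = a·x + b·y + c and A as origin, the differences give:
  230·a + (-20)·b = +0.31
  80·a + 260·b = +0.69
Eliminate b (×260 and ×(-20), subtract): 61400·a = 94.400 → a = ∂T/∂x = +0.001537
Back-substitute: b = ∂T/∂y = +0.002181.
Steepest decrease is along −∇f: components (-0.001537 E, -0.002181 N).
Azimuth = atan2(-0.001537, -0.002181) = 215.2° ≈ 215°.

215°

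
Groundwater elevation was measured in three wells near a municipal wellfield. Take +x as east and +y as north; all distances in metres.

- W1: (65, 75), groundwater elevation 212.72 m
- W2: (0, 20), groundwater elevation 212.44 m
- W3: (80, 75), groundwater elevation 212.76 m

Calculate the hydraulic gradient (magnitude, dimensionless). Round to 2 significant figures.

0.0033

Three-point gradient (reference W1): Δ to W2 = (-65, -55, -0.28), Δ to W3 = (15, 0, +0.04).
∂h/∂x = +0.002667, ∂h/∂y = +0.001939 (det = 825).
|∇h| = √(0.002667² + 0.001939²) = 0.003297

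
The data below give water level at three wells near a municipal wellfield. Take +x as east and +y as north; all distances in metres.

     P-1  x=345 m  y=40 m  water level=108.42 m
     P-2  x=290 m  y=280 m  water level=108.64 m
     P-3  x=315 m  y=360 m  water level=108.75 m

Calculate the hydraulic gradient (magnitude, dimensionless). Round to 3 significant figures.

With h = a·x + b·y + c and P-1 as origin, the differences give:
  (-55)·a + 240·b = +0.22
  (-30)·a + 320·b = +0.33
Eliminate b (×320 and ×240, subtract): -10400·a = -8.800 → a = ∂h/∂x = +0.0008462
Back-substitute: b = ∂h/∂y = +0.001111.
|∇h| = √(0.0008462² + 0.001111²) = 0.001397

0.00140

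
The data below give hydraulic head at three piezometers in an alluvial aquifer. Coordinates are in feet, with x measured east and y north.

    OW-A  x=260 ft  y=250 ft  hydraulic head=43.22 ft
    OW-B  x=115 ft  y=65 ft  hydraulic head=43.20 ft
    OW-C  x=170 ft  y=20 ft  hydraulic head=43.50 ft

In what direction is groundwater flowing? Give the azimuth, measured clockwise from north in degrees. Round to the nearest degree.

Taking OW-A as reference: OW-B−OW-A = (-145, -185, -0.02); OW-C−OW-A = (-90, -230, +0.28).
Determinant of the coordinate differences = (-145)·(-230) − (-90)·(-185) = 16700.
∂h/∂x = [(-0.02)·(-230) − (+0.28)·(-185)] / 16700 = +0.003377
∂h/∂y = [(-145)·(+0.28) − (-90)·(-0.02)] / 16700 = -0.002539
Flow direction (−∇h) has components (-0.003377 E, +0.002539 N).
Azimuth = atan2(E, N) = atan2(-0.003377, +0.002539) = 306.9° ≈ 307°.

307°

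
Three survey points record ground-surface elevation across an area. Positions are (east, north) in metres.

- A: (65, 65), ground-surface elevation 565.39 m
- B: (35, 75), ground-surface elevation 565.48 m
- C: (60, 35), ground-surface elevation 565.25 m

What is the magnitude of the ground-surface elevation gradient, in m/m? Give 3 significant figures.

With z = a·x + b·y + c and A as origin, the differences give:
  (-30)·a + 10·b = +0.09
  (-5)·a + (-30)·b = -0.14
Eliminate b (×(-30) and ×10, subtract): 950·a = -1.300 → a = ∂z/∂x = -0.001368
Back-substitute: b = ∂z/∂y = +0.004895.
|∇f| = √(-0.001368² + 0.004895²) = 0.005083 m/m

0.00508 m/m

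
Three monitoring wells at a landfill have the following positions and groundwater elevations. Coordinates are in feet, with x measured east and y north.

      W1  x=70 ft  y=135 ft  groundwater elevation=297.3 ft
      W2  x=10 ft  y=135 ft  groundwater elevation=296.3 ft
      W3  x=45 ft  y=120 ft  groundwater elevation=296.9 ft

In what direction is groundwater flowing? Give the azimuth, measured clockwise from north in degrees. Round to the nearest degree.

274°

Differences from W1: to W2 (Δx, Δy, Δh) = (-60, 0, -1.0); to W3 = (-25, -15, -0.4).
Determinant of the coordinate differences = (-60)·(-15) − (-25)·0 = 900.
∂h/∂x = [(-1.0)·(-15) − (-0.4)·0] / 900 = +0.01667
∂h/∂y = [(-60)·(-0.4) − (-25)·(-1.0)] / 900 = -0.001111
Flow direction (−∇h) has components (-0.01667 E, +0.001111 N).
Azimuth = atan2(E, N) = atan2(-0.01667, +0.001111) = 273.8° ≈ 274°.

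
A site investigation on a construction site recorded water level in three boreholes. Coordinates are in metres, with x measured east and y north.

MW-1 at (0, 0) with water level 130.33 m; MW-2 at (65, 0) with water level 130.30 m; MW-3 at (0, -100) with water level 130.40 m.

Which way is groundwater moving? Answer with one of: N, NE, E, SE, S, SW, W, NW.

∂h/∂x = (130.30 − 130.33) / (65 − 0) = -0.0004615
∂h/∂y = (130.40 − 130.33) / (-100 − 0) = -0.0007000
Flow = −∇h = (+0.0004615 east, +0.0007000 north), which points northeast.

NE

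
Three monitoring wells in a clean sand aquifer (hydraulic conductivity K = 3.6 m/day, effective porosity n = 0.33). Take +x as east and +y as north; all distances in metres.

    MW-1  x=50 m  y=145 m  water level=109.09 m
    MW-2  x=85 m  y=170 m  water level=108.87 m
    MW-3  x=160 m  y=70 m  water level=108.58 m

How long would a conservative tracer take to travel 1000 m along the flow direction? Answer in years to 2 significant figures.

With h = a·x + b·y + c and MW-1 as origin, the differences give:
  35·a + 25·b = -0.22
  110·a + (-75)·b = -0.51
Eliminate b (×(-75) and ×25, subtract): -5375·a = 29.250 → a = ∂h/∂x = -0.005442
Back-substitute: b = ∂h/∂y = -0.001181.
|∇h| = √(-0.005442² + -0.001181²) = 0.005569
Seepage velocity v = K·i/n = 3.6 × 0.005569 / 0.33 = 0.06075 m/day.
t = 1000 / 0.06075 = 1.646e+04 days = 45.1 years.

45 years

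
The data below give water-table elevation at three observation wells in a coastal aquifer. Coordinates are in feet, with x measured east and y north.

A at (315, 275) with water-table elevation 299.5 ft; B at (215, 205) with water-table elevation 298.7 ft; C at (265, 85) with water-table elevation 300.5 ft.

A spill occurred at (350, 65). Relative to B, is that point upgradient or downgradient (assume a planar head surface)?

With h = a·x + b·y + c and A as origin, the differences give:
  (-100)·a + (-70)·b = -0.8
  (-50)·a + (-190)·b = +1.0
Eliminate b (×(-190) and ×(-70), subtract): 15500·a = 222.00 → a = ∂h/∂x = +0.01432
Back-substitute: b = ∂h/∂y = -0.009032.
Head at (350, 65) = 299.5 + (+0.01432)·(35) + (-0.009032)·(-210) = 301.90 ft.
That is higher than the 298.7 ft at B, so the point is upgradient.

upgradient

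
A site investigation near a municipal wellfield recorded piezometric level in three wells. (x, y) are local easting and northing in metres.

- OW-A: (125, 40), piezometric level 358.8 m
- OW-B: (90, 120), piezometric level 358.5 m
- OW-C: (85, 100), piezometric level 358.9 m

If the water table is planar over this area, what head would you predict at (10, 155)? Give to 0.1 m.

359.9 m

With h = a·x + b·y + c and OW-A as origin, the differences give:
  (-35)·a + 80·b = -0.3
  (-40)·a + 60·b = +0.1
Eliminate b (×60 and ×80, subtract): 1100·a = -26.00 → a = ∂h/∂x = -0.02364
Back-substitute: b = ∂h/∂y = -0.01409.
h(10, 155) = 358.8 + (-0.02364)·(-115) + (-0.01409)·(115) = 358.8 +2.718 -1.620 = 359.898 m.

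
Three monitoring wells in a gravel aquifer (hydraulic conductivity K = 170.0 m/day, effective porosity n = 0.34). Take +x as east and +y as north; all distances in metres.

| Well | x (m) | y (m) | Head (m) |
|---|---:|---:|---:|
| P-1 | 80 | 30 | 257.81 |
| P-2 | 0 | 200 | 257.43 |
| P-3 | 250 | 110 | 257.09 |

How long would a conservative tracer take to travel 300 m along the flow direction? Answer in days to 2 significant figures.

140 days

With h = a·x + b·y + c and P-1 as origin, the differences give:
  (-80)·a + 170·b = -0.38
  170·a + 80·b = -0.72
Eliminate b (×80 and ×170, subtract): -35300·a = 92.000 → a = ∂h/∂x = -0.002606
Back-substitute: b = ∂h/∂y = -0.003462.
|∇h| = √(-0.002606² + -0.003462²) = 0.004333
Seepage velocity v = K·i/n = 170.0 × 0.004333 / 0.34 = 2.166 m/day.
t = 300 / 2.166 = 138.5 days.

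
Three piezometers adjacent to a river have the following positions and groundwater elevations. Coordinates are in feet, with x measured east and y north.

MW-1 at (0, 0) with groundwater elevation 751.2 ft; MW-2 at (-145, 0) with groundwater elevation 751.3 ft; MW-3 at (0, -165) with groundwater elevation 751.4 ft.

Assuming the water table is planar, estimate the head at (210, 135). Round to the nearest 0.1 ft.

∂h/∂x = (751.3 − 751.2) / (-145 − 0) = -0.0006897
∂h/∂y = (751.4 − 751.2) / (-165 − 0) = -0.001212
h(210, 135) = 751.2 + (-0.0006897)·(210) + (-0.001212)·(135) = 751.2 -0.145 -0.164 = 750.892 ft.

750.9 ft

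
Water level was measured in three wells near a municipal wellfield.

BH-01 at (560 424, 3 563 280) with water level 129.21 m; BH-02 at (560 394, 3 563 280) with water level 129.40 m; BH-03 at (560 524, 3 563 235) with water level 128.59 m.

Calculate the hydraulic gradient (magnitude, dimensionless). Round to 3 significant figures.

Differences from BH-01: to BH-02 (Δx, Δy, Δh) = (-30, 0, +0.19); to BH-03 = (100, -45, -0.62).
Determinant of the coordinate differences = (-30)·(-45) − 100·0 = 1350.
∂h/∂x = [(+0.19)·(-45) − (-0.62)·0] / 1350 = -0.006333
∂h/∂y = [(-30)·(-0.62) − 100·(+0.19)] / 1350 = -0.0002963
|∇h| = √(-0.006333² + -0.0002963²) = 0.00634

0.00634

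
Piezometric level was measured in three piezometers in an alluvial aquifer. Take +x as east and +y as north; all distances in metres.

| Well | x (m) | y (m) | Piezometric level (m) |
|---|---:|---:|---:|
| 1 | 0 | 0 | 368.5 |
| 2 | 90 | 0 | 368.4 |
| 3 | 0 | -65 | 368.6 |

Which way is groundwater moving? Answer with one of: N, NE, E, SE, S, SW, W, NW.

∂h/∂x = (368.4 − 368.5) / (90 − 0) = -0.001111
∂h/∂y = (368.6 − 368.5) / (-65 − 0) = -0.001538
Flow = −∇h = (+0.001111 east, +0.001538 north), which points northeast.

NE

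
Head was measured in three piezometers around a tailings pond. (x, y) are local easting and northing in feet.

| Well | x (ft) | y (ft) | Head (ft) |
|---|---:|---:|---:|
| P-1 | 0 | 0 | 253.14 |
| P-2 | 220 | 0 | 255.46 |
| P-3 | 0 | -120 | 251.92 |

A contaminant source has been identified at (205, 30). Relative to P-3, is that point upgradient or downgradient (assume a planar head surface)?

upgradient

∂h/∂x = (255.46 − 253.14) / (220 − 0) = +0.01055
∂h/∂y = (251.92 − 253.14) / (-120 − 0) = +0.01017
Head at (205, 30) = 253.14 + (+0.01055)·(205) + (+0.01017)·(30) = 255.61 ft.
That is higher than the 251.92 ft at P-3, so the point is upgradient.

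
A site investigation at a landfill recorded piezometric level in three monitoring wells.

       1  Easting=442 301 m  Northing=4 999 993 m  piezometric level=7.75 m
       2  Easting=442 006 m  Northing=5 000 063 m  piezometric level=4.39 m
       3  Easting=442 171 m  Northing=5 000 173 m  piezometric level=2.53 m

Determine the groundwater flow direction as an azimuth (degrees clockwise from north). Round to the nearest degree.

Differences from 1: to 2 (Δx, Δy, Δh) = (-295, 70, -3.36); to 3 = (-130, 180, -5.22).
Determinant of the coordinate differences = (-295)·180 − (-130)·70 = -44000.
∂h/∂x = [(-3.36)·180 − (-5.22)·70] / -44000 = +0.005441
∂h/∂y = [(-295)·(-5.22) − (-130)·(-3.36)] / -44000 = -0.02507
Flow direction (−∇h) has components (-0.005441 E, +0.02507 N).
Azimuth = atan2(E, N) = atan2(-0.005441, +0.02507) = 347.8° ≈ 348°.

348°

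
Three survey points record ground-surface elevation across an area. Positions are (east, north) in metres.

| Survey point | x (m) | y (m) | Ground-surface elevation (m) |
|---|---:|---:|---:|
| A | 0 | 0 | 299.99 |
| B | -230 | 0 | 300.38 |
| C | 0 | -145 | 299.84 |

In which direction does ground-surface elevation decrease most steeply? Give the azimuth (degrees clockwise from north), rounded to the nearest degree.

∂z/∂x = (300.38 − 299.99) / (-230 − 0) = -0.001696
∂z/∂y = (299.84 − 299.99) / (-145 − 0) = +0.001034
Steepest decrease is along −∇f: components (+0.001696 E, -0.001034 N).
Azimuth = atan2(+0.001696, -0.001034) = 121.4° ≈ 121°.

121°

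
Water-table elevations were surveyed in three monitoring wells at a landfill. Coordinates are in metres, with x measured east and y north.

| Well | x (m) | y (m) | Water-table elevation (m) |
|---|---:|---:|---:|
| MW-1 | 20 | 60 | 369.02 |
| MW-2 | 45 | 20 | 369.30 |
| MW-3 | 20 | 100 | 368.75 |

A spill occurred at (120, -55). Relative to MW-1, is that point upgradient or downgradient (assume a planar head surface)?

upgradient

Differences from MW-1: to MW-2 (Δx, Δy, Δh) = (25, -40, +0.28); to MW-3 = (0, 40, -0.27).
Solve a·Δx + b·Δy = Δh: det = 25·40 − 0·(-40) = 1000.
∂h/∂x = [(+0.28)·40 − (-0.27)·(-40)] / 1000 = +0.0004000
∂h/∂y = [25·(-0.27) − 0·(+0.28)] / 1000 = -0.006750
Head at (120, -55) = 369.02 + (+0.0004000)·(100) + (-0.006750)·(-115) = 369.84 m.
That is higher than the 369.02 m at MW-1, so the point is upgradient.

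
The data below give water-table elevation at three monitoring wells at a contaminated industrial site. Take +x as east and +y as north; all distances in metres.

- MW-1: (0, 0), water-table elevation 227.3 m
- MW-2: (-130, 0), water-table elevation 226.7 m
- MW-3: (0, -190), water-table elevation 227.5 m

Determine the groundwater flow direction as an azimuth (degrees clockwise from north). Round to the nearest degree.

∂h/∂x = (226.7 − 227.3) / (-130 − 0) = +0.004615
∂h/∂y = (227.5 − 227.3) / (-190 − 0) = -0.001053
Flow direction (−∇h) has components (-0.004615 E, +0.001053 N).
Azimuth = atan2(E, N) = atan2(-0.004615, +0.001053) = 282.8° ≈ 283°.

283°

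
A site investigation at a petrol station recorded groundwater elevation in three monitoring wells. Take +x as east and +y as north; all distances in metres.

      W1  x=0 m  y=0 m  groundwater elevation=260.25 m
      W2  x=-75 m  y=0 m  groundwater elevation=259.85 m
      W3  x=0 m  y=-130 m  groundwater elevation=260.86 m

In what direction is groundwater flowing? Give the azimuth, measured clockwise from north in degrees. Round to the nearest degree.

311°

∂h/∂x = (259.85 − 260.25) / (-75 − 0) = +0.005333
∂h/∂y = (260.86 − 260.25) / (-130 − 0) = -0.004692
Flow direction (−∇h) has components (-0.005333 E, +0.004692 N).
Azimuth = atan2(E, N) = atan2(-0.005333, +0.004692) = 311.3° ≈ 311°.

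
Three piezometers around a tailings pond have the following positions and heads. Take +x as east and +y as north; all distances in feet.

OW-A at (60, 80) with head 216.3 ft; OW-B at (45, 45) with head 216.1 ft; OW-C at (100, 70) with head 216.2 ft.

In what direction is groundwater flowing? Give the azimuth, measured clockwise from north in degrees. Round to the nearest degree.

Differences from OW-A: to OW-B (Δx, Δy, Δh) = (-15, -35, -0.2); to OW-C = (40, -10, -0.1).
Determinant of the coordinate differences = (-15)·(-10) − 40·(-35) = 1550.
∂h/∂x = [(-0.2)·(-10) − (-0.1)·(-35)] / 1550 = -0.0009677
∂h/∂y = [(-15)·(-0.1) − 40·(-0.2)] / 1550 = +0.006129
Flow direction (−∇h) has components (+0.0009677 E, -0.006129 N).
Azimuth = atan2(E, N) = atan2(+0.0009677, -0.006129) = 171.0° ≈ 171°.

171°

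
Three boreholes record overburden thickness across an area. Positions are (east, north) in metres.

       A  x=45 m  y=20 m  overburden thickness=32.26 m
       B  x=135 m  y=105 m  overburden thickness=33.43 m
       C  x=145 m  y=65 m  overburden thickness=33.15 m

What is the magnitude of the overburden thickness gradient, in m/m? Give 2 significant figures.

0.0098 m/m

With d = a·x + b·y + c and A as origin, the differences give:
  90·a + 85·b = +1.17
  100·a + 45·b = +0.89
Eliminate b (×45 and ×85, subtract): -4450·a = -23.000 → a = ∂d/∂x = +0.005169
Back-substitute: b = ∂d/∂y = +0.008292.
|∇f| = √(0.005169² + 0.008292²) = 0.009771 m/m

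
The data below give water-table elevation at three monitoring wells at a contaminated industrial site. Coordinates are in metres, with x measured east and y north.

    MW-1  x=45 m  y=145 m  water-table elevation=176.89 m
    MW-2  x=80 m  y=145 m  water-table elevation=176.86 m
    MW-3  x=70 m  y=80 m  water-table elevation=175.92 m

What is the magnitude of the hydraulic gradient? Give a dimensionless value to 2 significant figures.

Differences from MW-1: to MW-2 (Δx, Δy, Δh) = (35, 0, -0.03); to MW-3 = (25, -65, -0.97).
Solve a·Δx + b·Δy = Δh: det = 35·(-65) − 25·0 = -2275.
∂h/∂x = [(-0.03)·(-65) − (-0.97)·0] / -2275 = -0.0008571
∂h/∂y = [35·(-0.97) − 25·(-0.03)] / -2275 = +0.01459
|∇h| = √(-0.0008571² + 0.01459²) = 0.01462

0.015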